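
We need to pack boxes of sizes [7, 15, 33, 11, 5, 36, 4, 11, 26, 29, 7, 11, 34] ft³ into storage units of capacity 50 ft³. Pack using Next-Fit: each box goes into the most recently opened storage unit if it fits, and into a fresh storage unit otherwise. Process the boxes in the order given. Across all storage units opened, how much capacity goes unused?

71

Put 7 ft³ in storage unit 1; 43 ft³ remain.
Put 15 ft³ in storage unit 1; 28 ft³ remain.
Put 33 ft³ in storage unit 2; 17 ft³ remain.
Put 11 ft³ in storage unit 2; 6 ft³ remain.
Put 5 ft³ in storage unit 2; 1 ft³ remain.
Put 36 ft³ in storage unit 3; 14 ft³ remain.
Put 4 ft³ in storage unit 3; 10 ft³ remain.
Put 11 ft³ in storage unit 4; 39 ft³ remain.
Put 26 ft³ in storage unit 4; 13 ft³ remain.
Put 29 ft³ in storage unit 5; 21 ft³ remain.
Put 7 ft³ in storage unit 5; 14 ft³ remain.
Put 11 ft³ in storage unit 5; 3 ft³ remain.
Put 34 ft³ in storage unit 6; 16 ft³ remain.
6 storage units × 50 ft³ = 300 ft³; used 229 ft³; unused 71 ft³.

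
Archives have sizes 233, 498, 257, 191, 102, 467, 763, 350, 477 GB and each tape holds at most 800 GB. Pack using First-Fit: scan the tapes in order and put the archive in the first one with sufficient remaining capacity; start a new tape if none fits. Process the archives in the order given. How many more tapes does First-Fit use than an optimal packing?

First-Fit: [233,498] [257,191,102] [467] [763] [350] [477] → 6 tapes.
Total size 3338 GB; any packing needs at least ⌈3338/800⌉ = 5 tapes.
An optimal packing achieves that bound: [763] [498,257] [477,233] [467,191,102] [350] → 5 tapes.
Excess: 6 − 5 = 1.

1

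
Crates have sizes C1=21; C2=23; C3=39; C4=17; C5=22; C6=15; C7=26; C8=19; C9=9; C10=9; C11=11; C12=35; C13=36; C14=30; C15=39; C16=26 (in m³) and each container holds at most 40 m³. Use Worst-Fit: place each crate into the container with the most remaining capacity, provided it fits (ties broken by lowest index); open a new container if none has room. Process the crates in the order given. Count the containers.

11

C1 (21 m³) → container 1 (remaining 19 m³)
C2 (23 m³) → container 2 (remaining 17 m³)
C3 (39 m³) → container 3 (remaining 1 m³)
C4 (17 m³) → container 1 (remaining 2 m³)
C5 (22 m³) → container 4 (remaining 18 m³)
C6 (15 m³) → container 4 (remaining 3 m³)
C7 (26 m³) → container 5 (remaining 14 m³)
C8 (19 m³) → container 6 (remaining 21 m³)
C9 (9 m³) → container 6 (remaining 12 m³)
C10 (9 m³) → container 2 (remaining 8 m³)
C11 (11 m³) → container 5 (remaining 3 m³)
C12 (35 m³) → container 7 (remaining 5 m³)
C13 (36 m³) → container 8 (remaining 4 m³)
C14 (30 m³) → container 9 (remaining 10 m³)
C15 (39 m³) → container 10 (remaining 1 m³)
C16 (26 m³) → container 11 (remaining 14 m³)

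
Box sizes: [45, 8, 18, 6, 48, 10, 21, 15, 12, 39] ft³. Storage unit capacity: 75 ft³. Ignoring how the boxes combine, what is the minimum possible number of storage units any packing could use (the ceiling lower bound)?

3

Total size = 45 + 8 + 18 + 6 + 48 + 10 + 21 + 15 + 12 + 39 = 222 ft³.
⌈222 / 75⌉ = 3.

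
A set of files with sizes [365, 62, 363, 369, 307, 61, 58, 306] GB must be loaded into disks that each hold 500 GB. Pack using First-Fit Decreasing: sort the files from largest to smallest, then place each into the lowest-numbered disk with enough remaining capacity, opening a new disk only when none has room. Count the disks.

5

Sorted descending: 369, 365, 363, 307, 306, 62, 61, 58.
369 GB → disk 1 (remaining 131 GB)
365 GB → disk 2 (remaining 135 GB)
363 GB → disk 3 (remaining 137 GB)
307 GB → disk 4 (remaining 193 GB)
306 GB → disk 5 (remaining 194 GB)
62 GB → disk 1 (remaining 69 GB)
61 GB → disk 1 (remaining 8 GB)
58 GB → disk 2 (remaining 77 GB)
Final disks: [369,62,61] [365,58] [363] [307] [306].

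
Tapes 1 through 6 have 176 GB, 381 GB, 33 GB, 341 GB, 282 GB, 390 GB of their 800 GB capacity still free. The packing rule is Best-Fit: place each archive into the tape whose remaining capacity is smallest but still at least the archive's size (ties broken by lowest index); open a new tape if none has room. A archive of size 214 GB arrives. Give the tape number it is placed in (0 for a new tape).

Tapes with room: tape 2 (381 GB), tape 4 (341 GB), tape 5 (282 GB), tape 6 (390 GB).
Tightest fit is tape 5 with 282 GB free.

5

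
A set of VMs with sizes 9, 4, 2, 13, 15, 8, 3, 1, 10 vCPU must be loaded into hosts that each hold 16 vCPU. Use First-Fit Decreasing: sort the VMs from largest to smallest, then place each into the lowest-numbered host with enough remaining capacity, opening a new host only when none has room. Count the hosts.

5

Sorted descending: 15, 13, 10, 9, 8, 4, 3, 2, 1.
15 vCPU → host 1 (remaining 1 vCPU)
13 vCPU → host 2 (remaining 3 vCPU)
10 vCPU → host 3 (remaining 6 vCPU)
9 vCPU → host 4 (remaining 7 vCPU)
8 vCPU → host 5 (remaining 8 vCPU)
4 vCPU → host 3 (remaining 2 vCPU)
3 vCPU → host 2 (remaining 0 vCPU)
2 vCPU → host 3 (remaining 0 vCPU)
1 vCPU → host 1 (remaining 0 vCPU)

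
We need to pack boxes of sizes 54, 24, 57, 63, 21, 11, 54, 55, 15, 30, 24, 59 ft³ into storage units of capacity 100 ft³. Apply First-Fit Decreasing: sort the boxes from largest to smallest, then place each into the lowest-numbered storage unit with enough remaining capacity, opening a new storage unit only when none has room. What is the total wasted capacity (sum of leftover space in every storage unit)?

Sorted descending: 63, 59, 57, 55, 54, 54, 30, 24, 24, 21, 15, 11.
Put 63 ft³ in storage unit 1; 37 ft³ remain.
Put 59 ft³ in storage unit 2; 41 ft³ remain.
Put 57 ft³ in storage unit 3; 43 ft³ remain.
Put 55 ft³ in storage unit 4; 45 ft³ remain.
Put 54 ft³ in storage unit 5; 46 ft³ remain.
Put 54 ft³ in storage unit 6; 46 ft³ remain.
Put 30 ft³ in storage unit 1; 7 ft³ remain.
Put 24 ft³ in storage unit 2; 17 ft³ remain.
Put 24 ft³ in storage unit 3; 19 ft³ remain.
Put 21 ft³ in storage unit 4; 24 ft³ remain.
Put 15 ft³ in storage unit 2; 2 ft³ remain.
Put 11 ft³ in storage unit 3; 8 ft³ remain.
6 storage units × 100 ft³ = 600 ft³; used 467 ft³; unused 133 ft³.

133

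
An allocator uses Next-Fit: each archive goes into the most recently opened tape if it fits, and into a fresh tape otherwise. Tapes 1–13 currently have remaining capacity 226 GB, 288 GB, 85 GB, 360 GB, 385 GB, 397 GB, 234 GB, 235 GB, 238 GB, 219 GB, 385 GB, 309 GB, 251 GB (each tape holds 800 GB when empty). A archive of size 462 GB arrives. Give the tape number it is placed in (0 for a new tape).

0

Next-Fit only looks at tape 13, which has 251 GB free.
462 GB does not fit, so a new tape is opened.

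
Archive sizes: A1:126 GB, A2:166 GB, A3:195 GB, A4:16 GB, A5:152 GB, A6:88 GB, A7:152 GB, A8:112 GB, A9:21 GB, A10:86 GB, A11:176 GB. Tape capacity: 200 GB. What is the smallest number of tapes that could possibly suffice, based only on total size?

Total size = 126 + 166 + 195 + 16 + 152 + 88 + 152 + 112 + 21 + 86 + 176 = 1290 GB.
⌈1290 / 200⌉ = 7.

7 tapes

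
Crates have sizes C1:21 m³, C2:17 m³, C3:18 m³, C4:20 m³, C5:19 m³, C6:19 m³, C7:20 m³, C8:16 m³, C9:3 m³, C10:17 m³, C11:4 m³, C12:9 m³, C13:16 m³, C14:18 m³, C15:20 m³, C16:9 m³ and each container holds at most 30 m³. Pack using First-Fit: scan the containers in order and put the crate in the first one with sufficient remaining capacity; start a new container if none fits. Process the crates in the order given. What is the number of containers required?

Put C1 (21 m³) in container 1; 9 m³ remain.
Put C2 (17 m³) in container 2; 13 m³ remain.
Put C3 (18 m³) in container 3; 12 m³ remain.
Put C4 (20 m³) in container 4; 10 m³ remain.
Put C5 (19 m³) in container 5; 11 m³ remain.
Put C6 (19 m³) in container 6; 11 m³ remain.
Put C7 (20 m³) in container 7; 10 m³ remain.
Put C8 (16 m³) in container 8; 14 m³ remain.
Put C9 (3 m³) in container 1; 6 m³ remain.
Put C10 (17 m³) in container 9; 13 m³ remain.
Put C11 (4 m³) in container 1; 2 m³ remain.
Put C12 (9 m³) in container 2; 4 m³ remain.
Put C13 (16 m³) in container 10; 14 m³ remain.
Put C14 (18 m³) in container 11; 12 m³ remain.
Put C15 (20 m³) in container 12; 10 m³ remain.
Put C16 (9 m³) in container 3; 3 m³ remain.
Final containers: [21,3,4] [17,9] [18,9] [20] [19] [19] [20] [16] [17] [16] [18] [20].

12 containers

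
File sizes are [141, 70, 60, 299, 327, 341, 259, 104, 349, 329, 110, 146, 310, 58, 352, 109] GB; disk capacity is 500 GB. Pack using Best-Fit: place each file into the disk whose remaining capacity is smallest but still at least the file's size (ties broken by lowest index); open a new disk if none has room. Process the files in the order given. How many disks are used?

141 GB → disk 1 (remaining 359 GB)
70 GB → disk 1 (remaining 289 GB)
60 GB → disk 1 (remaining 229 GB)
299 GB → disk 2 (remaining 201 GB)
327 GB → disk 3 (remaining 173 GB)
341 GB → disk 4 (remaining 159 GB)
259 GB → disk 5 (remaining 241 GB)
104 GB → disk 4 (remaining 55 GB)
349 GB → disk 6 (remaining 151 GB)
329 GB → disk 7 (remaining 171 GB)
110 GB → disk 6 (remaining 41 GB)
146 GB → disk 7 (remaining 25 GB)
310 GB → disk 8 (remaining 190 GB)
58 GB → disk 3 (remaining 115 GB)
352 GB → disk 9 (remaining 148 GB)
109 GB → disk 3 (remaining 6 GB)
Final disks: [141,70,60] [299] [327,58,109] [341,104] [259] [349,110] [329,146] [310] [352].

9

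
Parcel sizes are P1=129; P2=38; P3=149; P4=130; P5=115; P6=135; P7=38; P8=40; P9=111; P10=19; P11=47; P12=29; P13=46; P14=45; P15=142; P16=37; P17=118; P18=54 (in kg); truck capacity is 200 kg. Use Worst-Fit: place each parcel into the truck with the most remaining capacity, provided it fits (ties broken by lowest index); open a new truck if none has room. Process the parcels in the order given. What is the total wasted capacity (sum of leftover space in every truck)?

178

truck 1: place P1 (129 kg), 71 kg left
truck 1: place P2 (38 kg), 33 kg left
truck 2: place P3 (149 kg), 51 kg left
truck 3: place P4 (130 kg), 70 kg left
truck 4: place P5 (115 kg), 85 kg left
truck 5: place P6 (135 kg), 65 kg left
truck 4: place P7 (38 kg), 47 kg left
truck 3: place P8 (40 kg), 30 kg left
truck 6: place P9 (111 kg), 89 kg left
truck 6: place P10 (19 kg), 70 kg left
truck 6: place P11 (47 kg), 23 kg left
truck 5: place P12 (29 kg), 36 kg left
truck 2: place P13 (46 kg), 5 kg left
truck 4: place P14 (45 kg), 2 kg left
truck 7: place P15 (142 kg), 58 kg left
truck 7: place P16 (37 kg), 21 kg left
truck 8: place P17 (118 kg), 82 kg left
truck 8: place P18 (54 kg), 28 kg left
8 trucks × 200 kg = 1600 kg; used 1422 kg; unused 178 kg.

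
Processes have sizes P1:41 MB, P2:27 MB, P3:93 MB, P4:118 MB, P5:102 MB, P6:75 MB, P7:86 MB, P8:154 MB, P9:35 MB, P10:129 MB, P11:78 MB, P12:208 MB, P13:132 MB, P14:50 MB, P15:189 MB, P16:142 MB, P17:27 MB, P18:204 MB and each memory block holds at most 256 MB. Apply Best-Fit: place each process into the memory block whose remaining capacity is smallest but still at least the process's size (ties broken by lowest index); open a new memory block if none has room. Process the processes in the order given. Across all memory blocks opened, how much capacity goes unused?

414

Put P1 (41 MB) in memory block 1; 215 MB remain.
Put P2 (27 MB) in memory block 1; 188 MB remain.
Put P3 (93 MB) in memory block 1; 95 MB remain.
Put P4 (118 MB) in memory block 2; 138 MB remain.
Put P5 (102 MB) in memory block 2; 36 MB remain.
Put P6 (75 MB) in memory block 1; 20 MB remain.
Put P7 (86 MB) in memory block 3; 170 MB remain.
Put P8 (154 MB) in memory block 3; 16 MB remain.
Put P9 (35 MB) in memory block 2; 1 MB remain.
Put P10 (129 MB) in memory block 4; 127 MB remain.
Put P11 (78 MB) in memory block 4; 49 MB remain.
Put P12 (208 MB) in memory block 5; 48 MB remain.
Put P13 (132 MB) in memory block 6; 124 MB remain.
Put P14 (50 MB) in memory block 6; 74 MB remain.
Put P15 (189 MB) in memory block 7; 67 MB remain.
Put P16 (142 MB) in memory block 8; 114 MB remain.
Put P17 (27 MB) in memory block 5; 21 MB remain.
Put P18 (204 MB) in memory block 9; 52 MB remain.
9 memory blocks × 256 MB = 2304 MB; used 1890 MB; unused 414 MB.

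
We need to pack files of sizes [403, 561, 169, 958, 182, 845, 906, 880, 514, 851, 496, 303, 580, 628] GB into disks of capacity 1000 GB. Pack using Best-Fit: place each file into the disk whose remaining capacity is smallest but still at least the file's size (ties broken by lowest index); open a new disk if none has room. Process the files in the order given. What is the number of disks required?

10 disks

Put 403 GB in disk 1; 597 GB remain.
Put 561 GB in disk 1; 36 GB remain.
Put 169 GB in disk 2; 831 GB remain.
Put 958 GB in disk 3; 42 GB remain.
Put 182 GB in disk 2; 649 GB remain.
Put 845 GB in disk 4; 155 GB remain.
Put 906 GB in disk 5; 94 GB remain.
Put 880 GB in disk 6; 120 GB remain.
Put 514 GB in disk 2; 135 GB remain.
Put 851 GB in disk 7; 149 GB remain.
Put 496 GB in disk 8; 504 GB remain.
Put 303 GB in disk 8; 201 GB remain.
Put 580 GB in disk 9; 420 GB remain.
Put 628 GB in disk 10; 372 GB remain.
Final disks: [403,561] [169,182,514] [958] [845] [906] [880] [851] [496,303] [580] [628].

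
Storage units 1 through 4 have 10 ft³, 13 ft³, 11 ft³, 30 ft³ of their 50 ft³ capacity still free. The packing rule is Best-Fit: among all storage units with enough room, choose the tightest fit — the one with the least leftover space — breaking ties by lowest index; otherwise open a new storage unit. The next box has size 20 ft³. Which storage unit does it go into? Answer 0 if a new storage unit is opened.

Storage units with room: storage unit 4 (30 ft³).
Tightest fit is storage unit 4 with 30 ft³ free.

4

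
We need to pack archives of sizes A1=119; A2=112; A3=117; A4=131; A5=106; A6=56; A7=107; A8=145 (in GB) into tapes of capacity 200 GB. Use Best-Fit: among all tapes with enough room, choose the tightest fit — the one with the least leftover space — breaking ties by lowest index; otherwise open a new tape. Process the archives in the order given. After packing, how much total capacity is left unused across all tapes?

A1 (119 GB) → tape 1 (remaining 81 GB)
A2 (112 GB) → tape 2 (remaining 88 GB)
A3 (117 GB) → tape 3 (remaining 83 GB)
A4 (131 GB) → tape 4 (remaining 69 GB)
A5 (106 GB) → tape 5 (remaining 94 GB)
A6 (56 GB) → tape 4 (remaining 13 GB)
A7 (107 GB) → tape 6 (remaining 93 GB)
A8 (145 GB) → tape 7 (remaining 55 GB)
7 tapes × 200 GB = 1400 GB; used 893 GB; unused 507 GB.

507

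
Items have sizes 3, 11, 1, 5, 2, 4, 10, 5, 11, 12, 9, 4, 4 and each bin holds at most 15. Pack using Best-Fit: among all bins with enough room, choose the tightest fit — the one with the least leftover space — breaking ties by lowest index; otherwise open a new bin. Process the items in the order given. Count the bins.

6

3 → bin 1 (remaining 12)
11 → bin 1 (remaining 1)
1 → bin 1 (remaining 0)
5 → bin 2 (remaining 10)
2 → bin 2 (remaining 8)
4 → bin 2 (remaining 4)
10 → bin 3 (remaining 5)
5 → bin 3 (remaining 0)
11 → bin 4 (remaining 4)
12 → bin 5 (remaining 3)
9 → bin 6 (remaining 6)
4 → bin 2 (remaining 0)
4 → bin 4 (remaining 0)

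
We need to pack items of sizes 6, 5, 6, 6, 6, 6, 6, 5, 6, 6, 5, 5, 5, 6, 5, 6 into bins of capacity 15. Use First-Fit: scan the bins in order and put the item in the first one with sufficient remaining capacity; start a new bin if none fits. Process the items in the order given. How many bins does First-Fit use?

bin 1: place 6, 9 left
bin 1: place 5, 4 left
bin 2: place 6, 9 left
bin 2: place 6, 3 left
bin 3: place 6, 9 left
bin 3: place 6, 3 left
bin 4: place 6, 9 left
bin 4: place 5, 4 left
bin 5: place 6, 9 left
bin 5: place 6, 3 left
bin 6: place 5, 10 left
bin 6: place 5, 5 left
bin 6: place 5, 0 left
bin 7: place 6, 9 left
bin 7: place 5, 4 left
bin 8: place 6, 9 left
Final bins: [6,5] [6,6] [6,6] [6,5] [6,6] [5,5,5] [6,5] [6].

8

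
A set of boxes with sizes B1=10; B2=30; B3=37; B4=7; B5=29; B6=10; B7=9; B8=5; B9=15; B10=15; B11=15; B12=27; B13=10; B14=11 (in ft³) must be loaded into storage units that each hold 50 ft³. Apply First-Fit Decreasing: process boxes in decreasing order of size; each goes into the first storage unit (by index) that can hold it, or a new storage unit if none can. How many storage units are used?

Sorted descending: 37, 30, 29, 27, 15, 15, 15, 11, 10, 10, 10, 9, 7, 5.
Put 37 ft³ in storage unit 1; 13 ft³ remain.
Put 30 ft³ in storage unit 2; 20 ft³ remain.
Put 29 ft³ in storage unit 3; 21 ft³ remain.
Put 27 ft³ in storage unit 4; 23 ft³ remain.
Put 15 ft³ in storage unit 2; 5 ft³ remain.
Put 15 ft³ in storage unit 3; 6 ft³ remain.
Put 15 ft³ in storage unit 4; 8 ft³ remain.
Put 11 ft³ in storage unit 1; 2 ft³ remain.
Put 10 ft³ in storage unit 5; 40 ft³ remain.
Put 10 ft³ in storage unit 5; 30 ft³ remain.
Put 10 ft³ in storage unit 5; 20 ft³ remain.
Put 9 ft³ in storage unit 5; 11 ft³ remain.
Put 7 ft³ in storage unit 4; 1 ft³ remain.
Put 5 ft³ in storage unit 2; 0 ft³ remain.
Final storage units: [37,11] [30,15,5] [29,15] [27,15,7] [10,10,10,9].

5 storage units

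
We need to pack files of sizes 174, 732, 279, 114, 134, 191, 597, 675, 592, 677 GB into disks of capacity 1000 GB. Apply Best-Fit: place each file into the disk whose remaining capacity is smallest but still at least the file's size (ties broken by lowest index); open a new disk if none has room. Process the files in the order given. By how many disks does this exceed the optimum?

1

Best-Fit: [174,732] [279,114,134,191] [597] [675] [592] [677] → 6 disks.
Total size 4165 GB; any packing needs at least ⌈4165/1000⌉ = 5 disks.
An optimal packing achieves that bound: [732,191] [677,279] [675,174,134] [597,114] [592] → 5 disks.
Excess: 6 − 5 = 1.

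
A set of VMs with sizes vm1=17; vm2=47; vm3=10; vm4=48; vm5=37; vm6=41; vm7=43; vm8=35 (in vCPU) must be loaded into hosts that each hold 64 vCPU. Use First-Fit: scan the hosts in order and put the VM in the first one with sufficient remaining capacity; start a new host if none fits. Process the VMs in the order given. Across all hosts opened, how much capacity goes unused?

106

host 1: place vm1 (17 vCPU), 47 vCPU left
host 1: place vm2 (47 vCPU), 0 vCPU left
host 2: place vm3 (10 vCPU), 54 vCPU left
host 2: place vm4 (48 vCPU), 6 vCPU left
host 3: place vm5 (37 vCPU), 27 vCPU left
host 4: place vm6 (41 vCPU), 23 vCPU left
host 5: place vm7 (43 vCPU), 21 vCPU left
host 6: place vm8 (35 vCPU), 29 vCPU left
6 hosts × 64 vCPU = 384 vCPU; used 278 vCPU; unused 106 vCPU.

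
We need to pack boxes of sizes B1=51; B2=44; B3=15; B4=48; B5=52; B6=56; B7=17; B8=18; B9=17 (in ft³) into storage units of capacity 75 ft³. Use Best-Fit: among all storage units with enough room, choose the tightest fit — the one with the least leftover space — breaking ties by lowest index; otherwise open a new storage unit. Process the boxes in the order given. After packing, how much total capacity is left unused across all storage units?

B1 (51 ft³) → storage unit 1 (remaining 24 ft³)
B2 (44 ft³) → storage unit 2 (remaining 31 ft³)
B3 (15 ft³) → storage unit 1 (remaining 9 ft³)
B4 (48 ft³) → storage unit 3 (remaining 27 ft³)
B5 (52 ft³) → storage unit 4 (remaining 23 ft³)
B6 (56 ft³) → storage unit 5 (remaining 19 ft³)
B7 (17 ft³) → storage unit 5 (remaining 2 ft³)
B8 (18 ft³) → storage unit 4 (remaining 5 ft³)
B9 (17 ft³) → storage unit 3 (remaining 10 ft³)
5 storage units × 75 ft³ = 375 ft³; used 318 ft³; unused 57 ft³.

57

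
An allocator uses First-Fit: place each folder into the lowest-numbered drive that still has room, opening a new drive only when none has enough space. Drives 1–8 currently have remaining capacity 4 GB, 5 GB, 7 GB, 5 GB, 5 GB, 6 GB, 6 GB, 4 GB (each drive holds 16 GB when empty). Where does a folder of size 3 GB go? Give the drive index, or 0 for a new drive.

Drives with room: drive 1 (4 GB), drive 2 (5 GB), drive 3 (7 GB), drive 4 (5 GB), drive 5 (5 GB), drive 6 (6 GB), drive 7 (6 GB), drive 8 (4 GB).
The first with room is drive 1.

1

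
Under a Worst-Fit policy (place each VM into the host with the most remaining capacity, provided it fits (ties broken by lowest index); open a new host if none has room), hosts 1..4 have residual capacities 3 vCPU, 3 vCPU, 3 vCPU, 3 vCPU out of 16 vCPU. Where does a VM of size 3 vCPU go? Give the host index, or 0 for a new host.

Hosts with room: host 1 (3 vCPU), host 2 (3 vCPU), host 3 (3 vCPU), host 4 (3 vCPU).
Most room is host 1 with 3 vCPU free.

1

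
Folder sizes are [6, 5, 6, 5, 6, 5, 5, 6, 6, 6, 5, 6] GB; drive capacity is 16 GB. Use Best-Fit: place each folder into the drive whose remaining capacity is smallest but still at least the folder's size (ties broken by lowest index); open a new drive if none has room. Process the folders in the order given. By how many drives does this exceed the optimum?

Best-Fit: [6,5,5] [6,6] [5,5,6] [6,6] [5,6] → 5 drives.
Total size 67 GB; any packing needs at least ⌈67/16⌉ = 5 drives.
So 5 is already optimal.

0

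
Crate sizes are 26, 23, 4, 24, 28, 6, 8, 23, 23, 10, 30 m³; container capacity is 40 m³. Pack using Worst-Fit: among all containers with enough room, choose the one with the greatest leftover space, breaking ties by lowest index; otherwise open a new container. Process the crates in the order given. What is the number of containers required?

7

container 1: place 26 m³, 14 m³ left
container 2: place 23 m³, 17 m³ left
container 2: place 4 m³, 13 m³ left
container 3: place 24 m³, 16 m³ left
container 4: place 28 m³, 12 m³ left
container 3: place 6 m³, 10 m³ left
container 1: place 8 m³, 6 m³ left
container 5: place 23 m³, 17 m³ left
container 6: place 23 m³, 17 m³ left
container 5: place 10 m³, 7 m³ left
container 7: place 30 m³, 10 m³ left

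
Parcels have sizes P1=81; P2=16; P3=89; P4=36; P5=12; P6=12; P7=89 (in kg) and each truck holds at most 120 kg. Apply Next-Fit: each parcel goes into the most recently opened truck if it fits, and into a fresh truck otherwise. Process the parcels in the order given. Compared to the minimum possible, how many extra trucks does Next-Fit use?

Next-Fit: [81,16] [89] [36,12,12] [89] → 4 trucks.
Total size 335 kg; any packing needs at least ⌈335/120⌉ = 3 trucks.
An optimal packing achieves that bound: [89,16,12] [89,12] [81,36] → 3 trucks.
Excess: 4 − 3 = 1.

1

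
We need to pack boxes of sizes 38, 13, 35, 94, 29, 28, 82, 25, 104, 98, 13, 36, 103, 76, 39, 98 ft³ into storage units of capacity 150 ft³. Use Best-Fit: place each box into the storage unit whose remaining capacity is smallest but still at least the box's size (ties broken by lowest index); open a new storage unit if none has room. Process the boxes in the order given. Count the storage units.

8 storage units

38 ft³ → storage unit 1 (remaining 112 ft³)
13 ft³ → storage unit 1 (remaining 99 ft³)
35 ft³ → storage unit 1 (remaining 64 ft³)
94 ft³ → storage unit 2 (remaining 56 ft³)
29 ft³ → storage unit 2 (remaining 27 ft³)
28 ft³ → storage unit 1 (remaining 36 ft³)
82 ft³ → storage unit 3 (remaining 68 ft³)
25 ft³ → storage unit 2 (remaining 2 ft³)
104 ft³ → storage unit 4 (remaining 46 ft³)
98 ft³ → storage unit 5 (remaining 52 ft³)
13 ft³ → storage unit 1 (remaining 23 ft³)
36 ft³ → storage unit 4 (remaining 10 ft³)
103 ft³ → storage unit 6 (remaining 47 ft³)
76 ft³ → storage unit 7 (remaining 74 ft³)
39 ft³ → storage unit 6 (remaining 8 ft³)
98 ft³ → storage unit 8 (remaining 52 ft³)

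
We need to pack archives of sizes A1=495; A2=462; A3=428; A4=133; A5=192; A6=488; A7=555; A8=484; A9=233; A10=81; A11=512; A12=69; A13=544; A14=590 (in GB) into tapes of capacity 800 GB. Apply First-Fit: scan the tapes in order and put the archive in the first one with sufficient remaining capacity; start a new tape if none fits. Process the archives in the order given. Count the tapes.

9

Put A1 (495 GB) in tape 1; 305 GB remain.
Put A2 (462 GB) in tape 2; 338 GB remain.
Put A3 (428 GB) in tape 3; 372 GB remain.
Put A4 (133 GB) in tape 1; 172 GB remain.
Put A5 (192 GB) in tape 2; 146 GB remain.
Put A6 (488 GB) in tape 4; 312 GB remain.
Put A7 (555 GB) in tape 5; 245 GB remain.
Put A8 (484 GB) in tape 6; 316 GB remain.
Put A9 (233 GB) in tape 3; 139 GB remain.
Put A10 (81 GB) in tape 1; 91 GB remain.
Put A11 (512 GB) in tape 7; 288 GB remain.
Put A12 (69 GB) in tape 1; 22 GB remain.
Put A13 (544 GB) in tape 8; 256 GB remain.
Put A14 (590 GB) in tape 9; 210 GB remain.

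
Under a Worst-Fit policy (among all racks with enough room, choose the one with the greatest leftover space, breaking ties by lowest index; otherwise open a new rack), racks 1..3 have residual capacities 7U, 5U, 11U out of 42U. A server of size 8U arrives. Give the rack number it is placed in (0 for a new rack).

3

Racks with room: rack 3 (11U).
Most room is rack 3 with 11U free.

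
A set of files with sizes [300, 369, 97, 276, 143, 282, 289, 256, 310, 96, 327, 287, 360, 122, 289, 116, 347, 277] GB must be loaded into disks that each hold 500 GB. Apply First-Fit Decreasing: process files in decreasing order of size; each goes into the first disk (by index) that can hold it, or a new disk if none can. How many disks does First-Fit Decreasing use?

Sorted descending: 369, 360, 347, 327, 310, 300, 289, 289, 287, 282, 277, 276, 256, 143, 122, 116, 97, 96.
disk 1: place 369 GB, 131 GB left
disk 2: place 360 GB, 140 GB left
disk 3: place 347 GB, 153 GB left
disk 4: place 327 GB, 173 GB left
disk 5: place 310 GB, 190 GB left
disk 6: place 300 GB, 200 GB left
disk 7: place 289 GB, 211 GB left
disk 8: place 289 GB, 211 GB left
disk 9: place 287 GB, 213 GB left
disk 10: place 282 GB, 218 GB left
disk 11: place 277 GB, 223 GB left
disk 12: place 276 GB, 224 GB left
disk 13: place 256 GB, 244 GB left
disk 3: place 143 GB, 10 GB left
disk 1: place 122 GB, 9 GB left
disk 2: place 116 GB, 24 GB left
disk 4: place 97 GB, 76 GB left
disk 5: place 96 GB, 94 GB left
Final disks: [369,122] [360,116] [347,143] [327,97] [310,96] [300] [289] [289] [287] [282] [277] [276] [256].

13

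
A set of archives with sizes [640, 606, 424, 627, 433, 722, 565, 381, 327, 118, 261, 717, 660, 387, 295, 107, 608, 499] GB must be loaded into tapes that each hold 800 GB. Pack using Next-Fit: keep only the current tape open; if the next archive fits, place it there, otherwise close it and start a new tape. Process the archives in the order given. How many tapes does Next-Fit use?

tape 1: place 640 GB, 160 GB left
tape 2: place 606 GB, 194 GB left
tape 3: place 424 GB, 376 GB left
tape 4: place 627 GB, 173 GB left
tape 5: place 433 GB, 367 GB left
tape 6: place 722 GB, 78 GB left
tape 7: place 565 GB, 235 GB left
tape 8: place 381 GB, 419 GB left
tape 8: place 327 GB, 92 GB left
tape 9: place 118 GB, 682 GB left
tape 9: place 261 GB, 421 GB left
tape 10: place 717 GB, 83 GB left
tape 11: place 660 GB, 140 GB left
tape 12: place 387 GB, 413 GB left
tape 12: place 295 GB, 118 GB left
tape 12: place 107 GB, 11 GB left
tape 13: place 608 GB, 192 GB left
tape 14: place 499 GB, 301 GB left

14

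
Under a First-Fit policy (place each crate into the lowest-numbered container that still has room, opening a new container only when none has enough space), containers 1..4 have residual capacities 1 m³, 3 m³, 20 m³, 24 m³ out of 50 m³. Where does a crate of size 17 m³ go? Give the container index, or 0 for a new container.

Containers with room: container 3 (20 m³), container 4 (24 m³).
The first with room is container 3.

3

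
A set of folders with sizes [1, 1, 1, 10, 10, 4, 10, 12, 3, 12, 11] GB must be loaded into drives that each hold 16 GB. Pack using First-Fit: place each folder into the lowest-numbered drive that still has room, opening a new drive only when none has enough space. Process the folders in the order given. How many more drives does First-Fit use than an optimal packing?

First-Fit: [1,1,1,10,3] [10,4] [10] [12] [12] [11] → 6 drives.
6 folders exceed 8 GB (half the capacity), and no two of those can share a drive, so at least 6 drives are needed.
So 6 is already optimal.

0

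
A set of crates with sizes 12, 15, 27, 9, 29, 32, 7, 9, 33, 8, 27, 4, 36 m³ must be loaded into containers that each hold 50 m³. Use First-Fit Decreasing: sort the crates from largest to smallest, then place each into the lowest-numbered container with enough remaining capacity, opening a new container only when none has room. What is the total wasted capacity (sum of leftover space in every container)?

Sorted descending: 36, 33, 32, 29, 27, 27, 15, 12, 9, 9, 8, 7, 4.
Put 36 m³ in container 1; 14 m³ remain.
Put 33 m³ in container 2; 17 m³ remain.
Put 32 m³ in container 3; 18 m³ remain.
Put 29 m³ in container 4; 21 m³ remain.
Put 27 m³ in container 5; 23 m³ remain.
Put 27 m³ in container 6; 23 m³ remain.
Put 15 m³ in container 2; 2 m³ remain.
Put 12 m³ in container 1; 2 m³ remain.
Put 9 m³ in container 3; 9 m³ remain.
Put 9 m³ in container 3; 0 m³ remain.
Put 8 m³ in container 4; 13 m³ remain.
Put 7 m³ in container 4; 6 m³ remain.
Put 4 m³ in container 4; 2 m³ remain.
6 containers × 50 m³ = 300 m³; used 248 m³; unused 52 m³.

52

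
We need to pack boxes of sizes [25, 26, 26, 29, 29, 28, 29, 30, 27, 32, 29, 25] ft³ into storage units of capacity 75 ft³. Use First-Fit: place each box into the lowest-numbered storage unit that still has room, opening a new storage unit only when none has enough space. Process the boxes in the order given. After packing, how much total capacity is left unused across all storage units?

storage unit 1: place 25 ft³, 50 ft³ left
storage unit 1: place 26 ft³, 24 ft³ left
storage unit 2: place 26 ft³, 49 ft³ left
storage unit 2: place 29 ft³, 20 ft³ left
storage unit 3: place 29 ft³, 46 ft³ left
storage unit 3: place 28 ft³, 18 ft³ left
storage unit 4: place 29 ft³, 46 ft³ left
storage unit 4: place 30 ft³, 16 ft³ left
storage unit 5: place 27 ft³, 48 ft³ left
storage unit 5: place 32 ft³, 16 ft³ left
storage unit 6: place 29 ft³, 46 ft³ left
storage unit 6: place 25 ft³, 21 ft³ left
6 storage units × 75 ft³ = 450 ft³; used 335 ft³; unused 115 ft³.

115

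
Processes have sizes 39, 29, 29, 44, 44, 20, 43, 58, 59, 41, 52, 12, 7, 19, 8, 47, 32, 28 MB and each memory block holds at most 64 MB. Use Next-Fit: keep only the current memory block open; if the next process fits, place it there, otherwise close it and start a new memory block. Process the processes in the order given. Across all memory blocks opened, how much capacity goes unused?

memory block 1: place 39 MB, 25 MB left
memory block 2: place 29 MB, 35 MB left
memory block 2: place 29 MB, 6 MB left
memory block 3: place 44 MB, 20 MB left
memory block 4: place 44 MB, 20 MB left
memory block 4: place 20 MB, 0 MB left
memory block 5: place 43 MB, 21 MB left
memory block 6: place 58 MB, 6 MB left
memory block 7: place 59 MB, 5 MB left
memory block 8: place 41 MB, 23 MB left
memory block 9: place 52 MB, 12 MB left
memory block 9: place 12 MB, 0 MB left
memory block 10: place 7 MB, 57 MB left
memory block 10: place 19 MB, 38 MB left
memory block 10: place 8 MB, 30 MB left
memory block 11: place 47 MB, 17 MB left
memory block 12: place 32 MB, 32 MB left
memory block 12: place 28 MB, 4 MB left
12 memory blocks × 64 MB = 768 MB; used 611 MB; unused 157 MB.

157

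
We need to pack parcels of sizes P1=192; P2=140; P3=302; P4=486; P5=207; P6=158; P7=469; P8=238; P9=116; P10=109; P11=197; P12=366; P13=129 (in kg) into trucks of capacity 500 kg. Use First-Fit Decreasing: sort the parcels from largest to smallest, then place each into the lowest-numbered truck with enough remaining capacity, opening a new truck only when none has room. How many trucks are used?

7

Sorted descending: 486, 469, 366, 302, 238, 207, 197, 192, 158, 140, 129, 116, 109.
Put 486 kg in truck 1; 14 kg remain.
Put 469 kg in truck 2; 31 kg remain.
Put 366 kg in truck 3; 134 kg remain.
Put 302 kg in truck 4; 198 kg remain.
Put 238 kg in truck 5; 262 kg remain.
Put 207 kg in truck 5; 55 kg remain.
Put 197 kg in truck 4; 1 kg remain.
Put 192 kg in truck 6; 308 kg remain.
Put 158 kg in truck 6; 150 kg remain.
Put 140 kg in truck 6; 10 kg remain.
Put 129 kg in truck 3; 5 kg remain.
Put 116 kg in truck 7; 384 kg remain.
Put 109 kg in truck 7; 275 kg remain.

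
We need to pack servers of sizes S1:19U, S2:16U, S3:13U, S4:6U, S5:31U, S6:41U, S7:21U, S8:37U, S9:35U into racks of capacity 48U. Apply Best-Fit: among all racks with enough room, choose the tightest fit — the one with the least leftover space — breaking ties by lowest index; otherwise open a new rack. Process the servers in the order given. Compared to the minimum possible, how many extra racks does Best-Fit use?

Best-Fit: [19,16,13] [6,31] [41] [21] [37] [35] → 6 racks.
Total size 219U; any packing needs at least ⌈219/48⌉ = 5 racks.
An optimal packing achieves that bound: [41,6] [37] [35,13] [31,16] [21,19] → 5 racks.
Excess: 6 − 5 = 1.

1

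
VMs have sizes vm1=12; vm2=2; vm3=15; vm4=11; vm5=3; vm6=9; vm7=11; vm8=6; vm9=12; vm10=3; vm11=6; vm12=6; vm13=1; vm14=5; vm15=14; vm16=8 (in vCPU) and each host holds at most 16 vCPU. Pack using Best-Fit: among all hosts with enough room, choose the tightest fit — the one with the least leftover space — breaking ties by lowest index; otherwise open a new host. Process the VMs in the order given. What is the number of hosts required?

vm1 (12 vCPU) → host 1 (remaining 4 vCPU)
vm2 (2 vCPU) → host 1 (remaining 2 vCPU)
vm3 (15 vCPU) → host 2 (remaining 1 vCPU)
vm4 (11 vCPU) → host 3 (remaining 5 vCPU)
vm5 (3 vCPU) → host 3 (remaining 2 vCPU)
vm6 (9 vCPU) → host 4 (remaining 7 vCPU)
vm7 (11 vCPU) → host 5 (remaining 5 vCPU)
vm8 (6 vCPU) → host 4 (remaining 1 vCPU)
vm9 (12 vCPU) → host 6 (remaining 4 vCPU)
vm10 (3 vCPU) → host 6 (remaining 1 vCPU)
vm11 (6 vCPU) → host 7 (remaining 10 vCPU)
vm12 (6 vCPU) → host 7 (remaining 4 vCPU)
vm13 (1 vCPU) → host 2 (remaining 0 vCPU)
vm14 (5 vCPU) → host 5 (remaining 0 vCPU)
vm15 (14 vCPU) → host 8 (remaining 2 vCPU)
vm16 (8 vCPU) → host 9 (remaining 8 vCPU)
Final hosts: [12,2] [15,1] [11,3] [9,6] [11,5] [12,3] [6,6] [14] [8].

9 hosts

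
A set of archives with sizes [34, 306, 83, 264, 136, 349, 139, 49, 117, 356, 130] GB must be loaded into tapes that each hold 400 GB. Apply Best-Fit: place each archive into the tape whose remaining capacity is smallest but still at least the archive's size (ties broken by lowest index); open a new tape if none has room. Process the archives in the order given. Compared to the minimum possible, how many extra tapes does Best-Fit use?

1

Best-Fit: [34,306] [83,264] [136,139,117] [349,49] [356] [130] → 6 tapes.
Total size 1963 GB; any packing needs at least ⌈1963/400⌉ = 5 tapes.
An optimal packing achieves that bound: [356,34] [349,49] [306,83] [264,136] [139,130,117] → 5 tapes.
Excess: 6 − 5 = 1.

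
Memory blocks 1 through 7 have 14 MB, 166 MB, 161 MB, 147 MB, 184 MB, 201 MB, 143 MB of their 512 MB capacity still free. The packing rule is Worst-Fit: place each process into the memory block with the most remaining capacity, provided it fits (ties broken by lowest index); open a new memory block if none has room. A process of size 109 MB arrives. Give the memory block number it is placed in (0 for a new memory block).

Memory blocks with room: memory block 2 (166 MB), memory block 3 (161 MB), memory block 4 (147 MB), memory block 5 (184 MB), memory block 6 (201 MB), memory block 7 (143 MB).
Most room is memory block 6 with 201 MB free.

6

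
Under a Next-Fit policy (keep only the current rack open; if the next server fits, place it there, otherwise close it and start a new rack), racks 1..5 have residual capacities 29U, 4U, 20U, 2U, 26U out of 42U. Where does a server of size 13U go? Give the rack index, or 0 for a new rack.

Next-Fit only looks at rack 5, which has 26U free.
13U fits there.

5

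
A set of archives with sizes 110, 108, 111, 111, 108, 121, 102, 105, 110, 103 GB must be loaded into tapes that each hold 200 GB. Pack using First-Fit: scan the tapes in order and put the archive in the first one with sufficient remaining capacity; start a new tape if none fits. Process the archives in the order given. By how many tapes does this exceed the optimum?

First-Fit: [110] [108] [111] [111] [108] [121] [102] [105] [110] [103] → 10 tapes.
10 archives exceed 100 GB (half the capacity), and no two of those can share a tape, so at least 10 tapes are needed.
So 10 is already optimal.

0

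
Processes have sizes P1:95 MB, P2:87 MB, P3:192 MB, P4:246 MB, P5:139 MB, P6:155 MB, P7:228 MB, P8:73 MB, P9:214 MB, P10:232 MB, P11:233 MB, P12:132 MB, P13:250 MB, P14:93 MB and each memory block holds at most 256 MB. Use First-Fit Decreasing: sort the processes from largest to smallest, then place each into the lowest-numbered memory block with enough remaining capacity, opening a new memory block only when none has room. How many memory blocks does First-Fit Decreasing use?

11

Sorted descending: 250, 246, 233, 232, 228, 214, 192, 155, 139, 132, 95, 93, 87, 73.
memory block 1: place 250 MB, 6 MB left
memory block 2: place 246 MB, 10 MB left
memory block 3: place 233 MB, 23 MB left
memory block 4: place 232 MB, 24 MB left
memory block 5: place 228 MB, 28 MB left
memory block 6: place 214 MB, 42 MB left
memory block 7: place 192 MB, 64 MB left
memory block 8: place 155 MB, 101 MB left
memory block 9: place 139 MB, 117 MB left
memory block 10: place 132 MB, 124 MB left
memory block 8: place 95 MB, 6 MB left
memory block 9: place 93 MB, 24 MB left
memory block 10: place 87 MB, 37 MB left
memory block 11: place 73 MB, 183 MB left
Final memory blocks: [250] [246] [233] [232] [228] [214] [192] [155,95] [139,93] [132,87] [73].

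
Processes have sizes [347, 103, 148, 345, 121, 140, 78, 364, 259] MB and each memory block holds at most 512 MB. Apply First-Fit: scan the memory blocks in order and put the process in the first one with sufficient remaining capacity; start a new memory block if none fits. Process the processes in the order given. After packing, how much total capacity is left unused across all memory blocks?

memory block 1: place 347 MB, 165 MB left
memory block 1: place 103 MB, 62 MB left
memory block 2: place 148 MB, 364 MB left
memory block 2: place 345 MB, 19 MB left
memory block 3: place 121 MB, 391 MB left
memory block 3: place 140 MB, 251 MB left
memory block 3: place 78 MB, 173 MB left
memory block 4: place 364 MB, 148 MB left
memory block 5: place 259 MB, 253 MB left
5 memory blocks × 512 MB = 2560 MB; used 1905 MB; unused 655 MB.

655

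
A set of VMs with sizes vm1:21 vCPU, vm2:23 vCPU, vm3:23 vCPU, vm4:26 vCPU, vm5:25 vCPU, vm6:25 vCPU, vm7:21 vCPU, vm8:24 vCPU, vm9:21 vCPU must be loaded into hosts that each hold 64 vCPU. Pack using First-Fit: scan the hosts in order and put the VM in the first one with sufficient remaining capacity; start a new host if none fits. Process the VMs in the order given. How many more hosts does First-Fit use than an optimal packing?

1

First-Fit: [21,23] [23,26] [25,25] [21,24] [21] → 5 hosts.
Total size 209 vCPU; any packing needs at least ⌈209/64⌉ = 4 hosts.
An optimal packing achieves that bound: [26,25] [25,24] [23,23] [21,21,21] → 4 hosts.
Excess: 5 − 4 = 1.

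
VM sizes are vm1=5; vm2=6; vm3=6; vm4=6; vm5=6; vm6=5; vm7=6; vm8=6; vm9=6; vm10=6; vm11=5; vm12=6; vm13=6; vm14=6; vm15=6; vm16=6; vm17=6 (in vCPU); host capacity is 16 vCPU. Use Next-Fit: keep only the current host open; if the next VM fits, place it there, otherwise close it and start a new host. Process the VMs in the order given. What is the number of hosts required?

9

host 1: place vm1 (5 vCPU), 11 vCPU left
host 1: place vm2 (6 vCPU), 5 vCPU left
host 2: place vm3 (6 vCPU), 10 vCPU left
host 2: place vm4 (6 vCPU), 4 vCPU left
host 3: place vm5 (6 vCPU), 10 vCPU left
host 3: place vm6 (5 vCPU), 5 vCPU left
host 4: place vm7 (6 vCPU), 10 vCPU left
host 4: place vm8 (6 vCPU), 4 vCPU left
host 5: place vm9 (6 vCPU), 10 vCPU left
host 5: place vm10 (6 vCPU), 4 vCPU left
host 6: place vm11 (5 vCPU), 11 vCPU left
host 6: place vm12 (6 vCPU), 5 vCPU left
host 7: place vm13 (6 vCPU), 10 vCPU left
host 7: place vm14 (6 vCPU), 4 vCPU left
host 8: place vm15 (6 vCPU), 10 vCPU left
host 8: place vm16 (6 vCPU), 4 vCPU left
host 9: place vm17 (6 vCPU), 10 vCPU left
Final hosts: [5,6] [6,6] [6,5] [6,6] [6,6] [5,6] [6,6] [6,6] [6].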